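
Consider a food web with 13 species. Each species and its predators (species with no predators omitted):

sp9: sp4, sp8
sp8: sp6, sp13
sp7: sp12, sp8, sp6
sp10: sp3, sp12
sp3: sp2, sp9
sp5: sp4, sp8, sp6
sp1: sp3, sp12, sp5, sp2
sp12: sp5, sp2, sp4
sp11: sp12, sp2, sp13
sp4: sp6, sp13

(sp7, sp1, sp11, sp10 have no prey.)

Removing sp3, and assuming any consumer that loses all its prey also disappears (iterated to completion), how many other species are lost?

1

Remove sp3.
Round 1: sp9 (all prey gone) → extinct.
No further losses. Total secondary extinctions: 1.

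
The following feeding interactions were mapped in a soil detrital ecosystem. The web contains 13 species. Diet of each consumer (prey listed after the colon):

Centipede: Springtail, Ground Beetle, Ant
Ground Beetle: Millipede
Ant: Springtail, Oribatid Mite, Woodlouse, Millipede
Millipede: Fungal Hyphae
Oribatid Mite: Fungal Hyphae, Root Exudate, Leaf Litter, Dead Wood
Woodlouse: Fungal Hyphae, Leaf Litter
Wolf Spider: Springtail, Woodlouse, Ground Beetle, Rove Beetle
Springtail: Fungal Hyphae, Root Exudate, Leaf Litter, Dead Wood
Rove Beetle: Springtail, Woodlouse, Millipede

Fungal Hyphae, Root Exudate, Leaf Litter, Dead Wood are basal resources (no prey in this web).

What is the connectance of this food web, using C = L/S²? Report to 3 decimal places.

The web has S = 13 species and L = 26 feeding links.
C = L / S² = 26 / 169 = 0.1538 ≈ 0.154.

C = 0.154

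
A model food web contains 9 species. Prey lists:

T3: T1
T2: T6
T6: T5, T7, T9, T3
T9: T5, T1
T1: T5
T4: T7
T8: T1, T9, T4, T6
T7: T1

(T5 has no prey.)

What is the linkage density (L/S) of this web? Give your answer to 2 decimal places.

There are L = 15 links among S = 9 species.
L/S = 15/9 = 1.6667 ≈ 1.67.

L/S = 1.67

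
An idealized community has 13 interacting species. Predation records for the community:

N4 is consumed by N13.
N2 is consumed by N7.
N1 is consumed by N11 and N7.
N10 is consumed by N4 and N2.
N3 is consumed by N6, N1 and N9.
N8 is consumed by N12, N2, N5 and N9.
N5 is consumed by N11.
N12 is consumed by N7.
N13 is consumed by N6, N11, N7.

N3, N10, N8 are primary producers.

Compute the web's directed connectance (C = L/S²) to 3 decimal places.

C = 0.107

The web has S = 13 species and L = 18 feeding links.
C = L / S² = 18 / 169 = 0.1065 ≈ 0.107.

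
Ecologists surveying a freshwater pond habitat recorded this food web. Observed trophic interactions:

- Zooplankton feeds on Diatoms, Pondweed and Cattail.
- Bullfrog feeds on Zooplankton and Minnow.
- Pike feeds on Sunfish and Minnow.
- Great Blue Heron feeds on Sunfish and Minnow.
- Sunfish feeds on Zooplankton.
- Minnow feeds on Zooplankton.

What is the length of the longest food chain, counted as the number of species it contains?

4 species

One longest chain: Diatoms → Zooplankton → Minnow → Bullfrog.
It has 4 species and 3 links.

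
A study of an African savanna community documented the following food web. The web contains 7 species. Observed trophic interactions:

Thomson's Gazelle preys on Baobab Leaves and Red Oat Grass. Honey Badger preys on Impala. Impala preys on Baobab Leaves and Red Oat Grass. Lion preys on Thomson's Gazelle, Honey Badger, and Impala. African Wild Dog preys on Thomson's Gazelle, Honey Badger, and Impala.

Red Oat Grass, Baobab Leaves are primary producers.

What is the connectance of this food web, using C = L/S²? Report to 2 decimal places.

C = 0.22

The web has S = 7 species and L = 11 feeding links.
C = L / S² = 11 / 49 = 0.2245 ≈ 0.22.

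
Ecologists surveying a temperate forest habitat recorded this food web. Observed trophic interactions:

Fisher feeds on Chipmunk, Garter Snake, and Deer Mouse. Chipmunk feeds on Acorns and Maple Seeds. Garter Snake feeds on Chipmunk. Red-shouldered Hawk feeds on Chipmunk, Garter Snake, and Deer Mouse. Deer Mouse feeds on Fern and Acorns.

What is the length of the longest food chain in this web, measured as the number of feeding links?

3 links

One longest chain: Acorns → Chipmunk → Garter Snake → Fisher.
It has 4 species and 3 links.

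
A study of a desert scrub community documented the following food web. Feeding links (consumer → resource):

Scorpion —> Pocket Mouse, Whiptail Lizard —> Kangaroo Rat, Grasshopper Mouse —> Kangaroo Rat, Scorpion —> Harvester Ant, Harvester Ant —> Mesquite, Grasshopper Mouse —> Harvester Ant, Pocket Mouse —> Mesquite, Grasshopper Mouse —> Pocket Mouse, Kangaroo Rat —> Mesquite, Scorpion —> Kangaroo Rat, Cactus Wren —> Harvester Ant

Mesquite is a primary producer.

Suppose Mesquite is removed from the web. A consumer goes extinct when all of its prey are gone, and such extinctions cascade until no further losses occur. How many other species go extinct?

Remove Mesquite.
Round 1: Pocket Mouse (all prey gone), Kangaroo Rat (all prey gone), Harvester Ant (all prey gone) → extinct.
Round 2: Scorpion (all prey gone), Grasshopper Mouse (all prey gone), Whiptail Lizard (all prey gone), Cactus Wren (all prey gone) → extinct.
No further losses. Total secondary extinctions: 7.

7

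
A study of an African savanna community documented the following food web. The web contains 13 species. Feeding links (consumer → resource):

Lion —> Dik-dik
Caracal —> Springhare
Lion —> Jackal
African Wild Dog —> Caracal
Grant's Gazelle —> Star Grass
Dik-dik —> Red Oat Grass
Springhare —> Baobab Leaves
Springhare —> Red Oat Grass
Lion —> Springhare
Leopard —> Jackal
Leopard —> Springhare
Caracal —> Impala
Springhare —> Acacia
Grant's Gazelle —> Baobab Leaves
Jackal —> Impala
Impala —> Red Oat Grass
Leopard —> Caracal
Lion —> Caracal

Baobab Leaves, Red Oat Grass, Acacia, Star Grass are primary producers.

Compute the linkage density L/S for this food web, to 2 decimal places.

There are L = 18 links among S = 13 species.
L/S = 18/13 = 1.3846 ≈ 1.38.

L/S = 1.38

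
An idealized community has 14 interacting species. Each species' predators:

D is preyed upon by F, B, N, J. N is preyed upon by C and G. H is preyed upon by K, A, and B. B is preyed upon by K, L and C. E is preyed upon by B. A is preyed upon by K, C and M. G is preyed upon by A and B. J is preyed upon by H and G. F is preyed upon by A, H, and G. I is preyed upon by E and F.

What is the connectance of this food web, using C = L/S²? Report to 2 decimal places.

C = 0.13

The web has S = 14 species and L = 25 feeding links.
C = L / S² = 25 / 196 = 0.1276 ≈ 0.13.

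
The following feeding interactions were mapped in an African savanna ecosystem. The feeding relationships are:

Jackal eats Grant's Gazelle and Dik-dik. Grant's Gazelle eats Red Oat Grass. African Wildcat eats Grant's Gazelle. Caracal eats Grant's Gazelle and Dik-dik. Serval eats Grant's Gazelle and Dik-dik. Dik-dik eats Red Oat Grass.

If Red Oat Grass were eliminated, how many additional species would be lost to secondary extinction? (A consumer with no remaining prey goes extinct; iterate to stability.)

6

Remove Red Oat Grass.
Round 1: Dik-dik (all prey gone), Grant's Gazelle (all prey gone) → extinct.
Round 2: African Wildcat (all prey gone), Caracal (all prey gone), Serval (all prey gone), Jackal (all prey gone) → extinct.
No further losses. Total secondary extinctions: 6.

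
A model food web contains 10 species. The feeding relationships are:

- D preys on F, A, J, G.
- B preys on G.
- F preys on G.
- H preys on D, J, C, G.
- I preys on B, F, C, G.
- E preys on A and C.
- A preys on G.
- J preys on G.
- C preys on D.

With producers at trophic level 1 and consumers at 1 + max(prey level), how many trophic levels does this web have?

Producers (level 1): G.
G → F → D → C → H gives H level 5.
No species has a prey at level 5, so no species reaches level 6.

5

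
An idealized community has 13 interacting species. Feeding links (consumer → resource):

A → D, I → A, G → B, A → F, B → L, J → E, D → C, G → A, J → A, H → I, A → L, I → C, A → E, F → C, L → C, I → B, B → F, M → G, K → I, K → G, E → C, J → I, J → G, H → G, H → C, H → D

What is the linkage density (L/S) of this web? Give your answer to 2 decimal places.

There are L = 26 links among S = 13 species.
L/S = 26/13 = 2.0000 ≈ 2.00.

L/S = 2.00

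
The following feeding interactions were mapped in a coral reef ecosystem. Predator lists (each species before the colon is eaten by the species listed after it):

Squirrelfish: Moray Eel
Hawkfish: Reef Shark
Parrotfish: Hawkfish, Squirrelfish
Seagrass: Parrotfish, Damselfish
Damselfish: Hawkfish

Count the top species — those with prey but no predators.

2

Top species (has prey, but nothing eats it): Reef Shark, Moray Eel.
Count: 2.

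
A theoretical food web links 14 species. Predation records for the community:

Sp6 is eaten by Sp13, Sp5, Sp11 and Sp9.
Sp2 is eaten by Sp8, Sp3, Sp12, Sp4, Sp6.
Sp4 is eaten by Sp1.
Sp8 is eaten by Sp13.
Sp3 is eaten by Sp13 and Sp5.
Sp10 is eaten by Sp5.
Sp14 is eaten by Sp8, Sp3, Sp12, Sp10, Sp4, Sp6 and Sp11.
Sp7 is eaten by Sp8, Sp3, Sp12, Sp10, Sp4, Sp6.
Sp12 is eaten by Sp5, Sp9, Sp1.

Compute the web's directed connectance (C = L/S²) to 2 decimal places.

The web has S = 14 species and L = 30 feeding links.
C = L / S² = 30 / 196 = 0.1531 ≈ 0.15.

C = 0.15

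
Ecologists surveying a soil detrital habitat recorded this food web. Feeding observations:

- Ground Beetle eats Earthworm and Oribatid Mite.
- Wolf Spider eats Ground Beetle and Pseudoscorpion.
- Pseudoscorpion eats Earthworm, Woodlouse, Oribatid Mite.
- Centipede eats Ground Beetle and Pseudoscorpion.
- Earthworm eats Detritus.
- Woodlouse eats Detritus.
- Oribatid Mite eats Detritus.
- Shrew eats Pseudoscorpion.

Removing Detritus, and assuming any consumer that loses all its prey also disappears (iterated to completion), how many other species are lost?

8

Remove Detritus.
Round 1: Earthworm (all prey gone), Oribatid Mite (all prey gone), Woodlouse (all prey gone) → extinct.
Round 2: Pseudoscorpion (all prey gone), Ground Beetle (all prey gone) → extinct.
Round 3: Wolf Spider (all prey gone), Shrew (all prey gone), Centipede (all prey gone) → extinct.
No further losses. Total secondary extinctions: 8.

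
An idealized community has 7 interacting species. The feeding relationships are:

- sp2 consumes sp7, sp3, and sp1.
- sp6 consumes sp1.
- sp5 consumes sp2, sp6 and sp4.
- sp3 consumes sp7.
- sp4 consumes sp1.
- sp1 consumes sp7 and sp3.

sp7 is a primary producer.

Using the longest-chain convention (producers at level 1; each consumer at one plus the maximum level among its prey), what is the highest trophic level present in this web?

Producers (level 1): sp7.
sp7 → sp3 → sp1 → sp2 → sp5 gives sp5 level 5.
No species has a prey at level 5, so no species reaches level 6.

5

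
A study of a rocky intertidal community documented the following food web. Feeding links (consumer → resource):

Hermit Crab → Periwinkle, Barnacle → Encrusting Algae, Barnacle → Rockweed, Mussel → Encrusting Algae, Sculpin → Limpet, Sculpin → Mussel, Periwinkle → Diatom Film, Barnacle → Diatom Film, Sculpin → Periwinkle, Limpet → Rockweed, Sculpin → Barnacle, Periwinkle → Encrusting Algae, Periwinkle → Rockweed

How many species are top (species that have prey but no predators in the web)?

2

Top species (has prey, but nothing eats it): Hermit Crab, Sculpin.
Count: 2.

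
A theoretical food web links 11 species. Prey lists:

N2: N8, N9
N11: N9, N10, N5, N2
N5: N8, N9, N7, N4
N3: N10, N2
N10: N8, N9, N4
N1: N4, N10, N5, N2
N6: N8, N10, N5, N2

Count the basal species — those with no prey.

Basal species (no prey listed): N8, N9, N7, N4.
Count: 4.

4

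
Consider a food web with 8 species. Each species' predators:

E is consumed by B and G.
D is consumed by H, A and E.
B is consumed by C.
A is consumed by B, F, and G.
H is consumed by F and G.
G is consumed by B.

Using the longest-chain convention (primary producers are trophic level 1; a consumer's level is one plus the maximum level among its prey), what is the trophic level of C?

D is a producer → level 1.
E eats D → level 2.
G eats E (level 2); other prey at levels: H 2, A 2 → level 3.
B eats G (level 3); other prey at levels: E 2, A 2 → level 4.
C eats B → level 5.

Trophic level 5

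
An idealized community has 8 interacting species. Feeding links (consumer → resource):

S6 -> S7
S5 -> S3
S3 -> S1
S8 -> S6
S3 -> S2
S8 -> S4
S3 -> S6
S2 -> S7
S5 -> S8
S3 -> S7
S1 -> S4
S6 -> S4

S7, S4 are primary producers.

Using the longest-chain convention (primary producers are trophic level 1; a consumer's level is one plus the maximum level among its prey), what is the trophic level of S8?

Trophic level 3

S7 is a producer → level 1.
S6 eats S7 (level 1); other prey at levels: S4 1 → level 2.
S8 eats S6 (level 2); other prey at levels: S4 1 → level 3.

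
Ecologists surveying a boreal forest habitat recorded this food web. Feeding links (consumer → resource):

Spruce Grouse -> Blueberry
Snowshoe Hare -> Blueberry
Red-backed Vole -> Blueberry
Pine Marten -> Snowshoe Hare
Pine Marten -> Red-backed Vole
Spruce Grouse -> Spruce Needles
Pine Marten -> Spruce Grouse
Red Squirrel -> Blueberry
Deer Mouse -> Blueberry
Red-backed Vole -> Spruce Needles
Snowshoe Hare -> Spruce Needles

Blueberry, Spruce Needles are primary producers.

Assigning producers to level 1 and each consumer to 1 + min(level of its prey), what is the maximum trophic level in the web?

Producers (level 1): Blueberry, Spruce Needles.
Following each consumer down to its lowest-level prey: Blueberry → Snowshoe Hare → Pine Marten (levels 1 through 3).
All prey of Pine Marten (Snowshoe Hare 2, Red-backed Vole 2, Spruce Grouse 2) are at level 2 or above, so Pine Marten is at level 1 + 2 = 3.
Every consumer has at least one prey at level 2 or below, so none exceeds level 3.

3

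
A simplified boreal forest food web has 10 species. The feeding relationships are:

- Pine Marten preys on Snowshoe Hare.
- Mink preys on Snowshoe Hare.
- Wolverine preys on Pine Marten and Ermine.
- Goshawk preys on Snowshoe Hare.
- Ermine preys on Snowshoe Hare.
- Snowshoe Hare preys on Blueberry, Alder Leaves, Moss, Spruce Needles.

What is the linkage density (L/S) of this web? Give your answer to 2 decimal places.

There are L = 10 links among S = 10 species.
L/S = 10/10 = 1.0000 ≈ 1.00.

L/S = 1.00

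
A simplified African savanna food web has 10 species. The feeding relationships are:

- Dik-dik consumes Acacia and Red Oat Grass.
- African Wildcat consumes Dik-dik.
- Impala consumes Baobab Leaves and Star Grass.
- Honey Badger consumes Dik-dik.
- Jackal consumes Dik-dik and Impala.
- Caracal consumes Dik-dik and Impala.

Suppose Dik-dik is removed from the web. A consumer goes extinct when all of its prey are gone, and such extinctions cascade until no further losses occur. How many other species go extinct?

Remove Dik-dik.
Round 1: Honey Badger (all prey gone), African Wildcat (all prey gone) → extinct.
No further losses. Total secondary extinctions: 2.

2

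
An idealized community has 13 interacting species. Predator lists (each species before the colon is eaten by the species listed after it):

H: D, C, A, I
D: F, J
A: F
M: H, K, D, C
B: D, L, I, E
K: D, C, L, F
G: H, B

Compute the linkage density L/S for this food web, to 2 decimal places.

L/S = 1.62

There are L = 21 links among S = 13 species.
L/S = 21/13 = 1.6154 ≈ 1.62.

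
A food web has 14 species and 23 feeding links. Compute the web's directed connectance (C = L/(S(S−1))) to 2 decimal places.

The web has S = 14 species and L = 23 feeding links.
C = L / (S(S−1)) = 23 / 182 = 0.1264 ≈ 0.13.

C = 0.13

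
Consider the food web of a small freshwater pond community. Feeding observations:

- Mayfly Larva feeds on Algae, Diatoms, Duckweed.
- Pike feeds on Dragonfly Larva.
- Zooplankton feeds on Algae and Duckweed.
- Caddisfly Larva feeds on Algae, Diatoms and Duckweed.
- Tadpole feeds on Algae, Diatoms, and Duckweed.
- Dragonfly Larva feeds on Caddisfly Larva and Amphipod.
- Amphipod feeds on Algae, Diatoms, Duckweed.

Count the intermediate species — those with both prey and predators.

Intermediate species (has both prey and predators): Amphipod, Caddisfly Larva, Dragonfly Larva.
Count: 3.

3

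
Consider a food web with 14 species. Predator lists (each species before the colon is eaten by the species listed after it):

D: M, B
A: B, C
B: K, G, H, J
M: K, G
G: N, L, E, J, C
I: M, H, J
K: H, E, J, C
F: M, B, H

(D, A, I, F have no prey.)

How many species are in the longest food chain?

4 species

One longest chain: D → M → G → N.
It has 4 species and 3 links.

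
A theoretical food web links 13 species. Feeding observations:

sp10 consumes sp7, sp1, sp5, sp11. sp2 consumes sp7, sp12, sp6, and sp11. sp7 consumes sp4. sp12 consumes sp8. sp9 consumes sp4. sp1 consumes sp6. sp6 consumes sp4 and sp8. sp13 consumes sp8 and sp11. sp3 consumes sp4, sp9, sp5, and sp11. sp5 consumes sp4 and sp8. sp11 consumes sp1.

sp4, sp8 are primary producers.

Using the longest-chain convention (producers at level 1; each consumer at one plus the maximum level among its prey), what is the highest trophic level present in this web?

5

Producers (level 1): sp4, sp8.
sp4 → sp6 → sp1 → sp11 → sp13 gives sp13 level 5.
No species has a prey at level 5, so no species reaches level 6.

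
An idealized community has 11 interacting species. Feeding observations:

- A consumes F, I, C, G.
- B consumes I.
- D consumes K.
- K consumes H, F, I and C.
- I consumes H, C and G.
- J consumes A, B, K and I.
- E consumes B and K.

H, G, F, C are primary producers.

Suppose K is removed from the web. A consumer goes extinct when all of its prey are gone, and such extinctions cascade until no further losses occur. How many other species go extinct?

1

Remove K.
Round 1: D (all prey gone) → extinct.
No further losses. Total secondary extinctions: 1.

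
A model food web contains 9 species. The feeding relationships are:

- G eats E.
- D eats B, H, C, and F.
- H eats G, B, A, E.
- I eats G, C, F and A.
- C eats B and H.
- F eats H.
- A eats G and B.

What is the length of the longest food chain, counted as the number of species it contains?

One longest chain: E → G → A → H → C → I.
It has 6 species and 5 links.

6 species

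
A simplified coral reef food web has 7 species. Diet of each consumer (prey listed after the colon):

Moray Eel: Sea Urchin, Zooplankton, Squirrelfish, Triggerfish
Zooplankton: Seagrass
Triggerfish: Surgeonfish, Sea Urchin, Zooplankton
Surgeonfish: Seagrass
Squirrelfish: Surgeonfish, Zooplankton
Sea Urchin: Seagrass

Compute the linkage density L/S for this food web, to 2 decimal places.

L/S = 1.71

There are L = 12 links among S = 7 species.
L/S = 12/7 = 1.7143 ≈ 1.71.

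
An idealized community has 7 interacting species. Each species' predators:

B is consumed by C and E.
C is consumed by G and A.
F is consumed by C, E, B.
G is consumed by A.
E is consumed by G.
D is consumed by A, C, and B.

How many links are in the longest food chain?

One longest chain: F → B → C → G → A.
It has 5 species and 4 links.

4 links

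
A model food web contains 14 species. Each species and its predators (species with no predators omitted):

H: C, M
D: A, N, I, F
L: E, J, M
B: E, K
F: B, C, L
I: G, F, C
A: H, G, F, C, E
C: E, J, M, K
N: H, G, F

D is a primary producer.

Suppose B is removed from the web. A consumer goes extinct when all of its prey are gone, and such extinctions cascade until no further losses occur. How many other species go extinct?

Remove B.
Every predator of it retains at least one other prey: E still has A, C, L; K still has C.
No consumer loses all prey, so no secondary extinctions occur.

0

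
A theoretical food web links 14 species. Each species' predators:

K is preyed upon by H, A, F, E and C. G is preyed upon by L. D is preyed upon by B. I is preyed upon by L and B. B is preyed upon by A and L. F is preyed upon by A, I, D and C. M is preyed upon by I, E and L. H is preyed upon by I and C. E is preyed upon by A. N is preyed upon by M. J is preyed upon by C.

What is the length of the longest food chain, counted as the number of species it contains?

5 species

One longest chain: K → H → I → B → A.
It has 5 species and 4 links.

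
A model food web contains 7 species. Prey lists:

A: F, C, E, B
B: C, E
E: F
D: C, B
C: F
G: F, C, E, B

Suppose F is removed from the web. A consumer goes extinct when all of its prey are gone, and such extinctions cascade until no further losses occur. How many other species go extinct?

Remove F.
Round 1: C (all prey gone), E (all prey gone) → extinct.
Round 2: B (all prey gone) → extinct.
Round 3: G (all prey gone), D (all prey gone), A (all prey gone) → extinct.
No further losses. Total secondary extinctions: 6.

6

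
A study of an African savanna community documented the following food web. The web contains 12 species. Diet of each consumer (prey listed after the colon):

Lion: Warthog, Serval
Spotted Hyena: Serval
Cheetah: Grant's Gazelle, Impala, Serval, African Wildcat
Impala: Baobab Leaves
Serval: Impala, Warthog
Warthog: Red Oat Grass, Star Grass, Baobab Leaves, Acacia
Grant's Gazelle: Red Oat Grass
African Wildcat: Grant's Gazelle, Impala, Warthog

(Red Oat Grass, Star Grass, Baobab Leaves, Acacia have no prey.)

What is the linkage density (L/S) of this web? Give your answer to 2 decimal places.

There are L = 18 links among S = 12 species.
L/S = 18/12 = 1.5000 ≈ 1.50.

L/S = 1.50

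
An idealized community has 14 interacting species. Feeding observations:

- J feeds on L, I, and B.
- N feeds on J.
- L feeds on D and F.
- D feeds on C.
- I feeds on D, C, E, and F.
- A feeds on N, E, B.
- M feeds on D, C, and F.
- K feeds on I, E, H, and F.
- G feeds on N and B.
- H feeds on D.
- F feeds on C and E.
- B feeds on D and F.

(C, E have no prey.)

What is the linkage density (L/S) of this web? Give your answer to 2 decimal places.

L/S = 2.00

There are L = 28 links among S = 14 species.
L/S = 28/14 = 2.0000 ≈ 2.00.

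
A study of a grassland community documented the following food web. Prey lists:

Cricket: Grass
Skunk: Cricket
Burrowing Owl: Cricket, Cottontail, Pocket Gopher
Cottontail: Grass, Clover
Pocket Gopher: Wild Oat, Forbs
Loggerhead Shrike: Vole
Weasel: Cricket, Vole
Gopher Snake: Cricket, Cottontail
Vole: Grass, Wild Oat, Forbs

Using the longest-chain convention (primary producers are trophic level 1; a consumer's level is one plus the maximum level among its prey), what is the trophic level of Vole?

Trophic level 2

Grass is a producer → level 1.
Vole eats Grass (level 1); other prey at levels: Wild Oat 1, Forbs 1 → level 2.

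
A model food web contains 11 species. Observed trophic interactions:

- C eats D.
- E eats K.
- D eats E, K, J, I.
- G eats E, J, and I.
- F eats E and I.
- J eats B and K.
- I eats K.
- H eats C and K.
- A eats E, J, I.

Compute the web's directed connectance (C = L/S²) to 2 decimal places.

The web has S = 11 species and L = 19 feeding links.
C = L / S² = 19 / 121 = 0.1570 ≈ 0.16.

C = 0.16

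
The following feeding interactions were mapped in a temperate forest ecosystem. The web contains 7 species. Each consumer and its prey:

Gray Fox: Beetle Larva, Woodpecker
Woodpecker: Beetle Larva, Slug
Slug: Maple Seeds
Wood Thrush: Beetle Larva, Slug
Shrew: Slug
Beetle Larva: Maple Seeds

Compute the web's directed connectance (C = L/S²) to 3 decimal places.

C = 0.184

The web has S = 7 species and L = 9 feeding links.
C = L / S² = 9 / 49 = 0.1837 ≈ 0.184.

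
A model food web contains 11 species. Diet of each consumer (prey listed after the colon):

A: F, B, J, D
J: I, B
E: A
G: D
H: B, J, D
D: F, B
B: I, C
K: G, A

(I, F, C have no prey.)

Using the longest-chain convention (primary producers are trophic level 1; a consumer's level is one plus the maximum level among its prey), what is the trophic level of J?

I is a producer → level 1.
B eats I (level 1); other prey at levels: C 1 → level 2.
J eats B (level 2); other prey at levels: I 1 → level 3.

Trophic level 3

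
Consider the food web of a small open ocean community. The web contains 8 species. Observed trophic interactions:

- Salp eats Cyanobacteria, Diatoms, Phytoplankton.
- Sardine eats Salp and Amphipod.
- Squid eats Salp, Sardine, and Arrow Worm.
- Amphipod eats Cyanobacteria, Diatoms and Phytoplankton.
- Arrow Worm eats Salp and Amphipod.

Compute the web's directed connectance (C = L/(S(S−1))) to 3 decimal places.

C = 0.232

The web has S = 8 species and L = 13 feeding links.
C = L / (S(S−1)) = 13 / 56 = 0.2321 ≈ 0.232.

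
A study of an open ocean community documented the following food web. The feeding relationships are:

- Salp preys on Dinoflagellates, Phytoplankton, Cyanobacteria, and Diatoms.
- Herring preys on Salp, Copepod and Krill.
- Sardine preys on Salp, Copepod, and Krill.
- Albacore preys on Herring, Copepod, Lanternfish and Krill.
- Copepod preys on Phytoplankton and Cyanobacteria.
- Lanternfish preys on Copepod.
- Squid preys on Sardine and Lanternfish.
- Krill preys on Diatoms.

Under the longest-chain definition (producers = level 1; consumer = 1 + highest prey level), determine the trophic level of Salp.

Phytoplankton is a producer → level 1.
Salp eats Phytoplankton (level 1); other prey at levels: Dinoflagellates 1, Diatoms 1, Cyanobacteria 1 → level 2.

Trophic level 2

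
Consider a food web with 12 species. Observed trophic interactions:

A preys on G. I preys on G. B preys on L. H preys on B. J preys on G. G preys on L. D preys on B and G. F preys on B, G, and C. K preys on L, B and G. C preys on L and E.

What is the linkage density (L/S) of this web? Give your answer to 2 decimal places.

There are L = 16 links among S = 12 species.
L/S = 16/12 = 1.3333 ≈ 1.33.

L/S = 1.33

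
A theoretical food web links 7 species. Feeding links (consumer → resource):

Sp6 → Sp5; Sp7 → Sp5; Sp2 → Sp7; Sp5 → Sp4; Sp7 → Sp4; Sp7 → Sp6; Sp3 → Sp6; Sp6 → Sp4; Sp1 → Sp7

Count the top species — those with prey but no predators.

Top species (has prey, but nothing eats it): Sp3, Sp1, Sp2.
Count: 3.

3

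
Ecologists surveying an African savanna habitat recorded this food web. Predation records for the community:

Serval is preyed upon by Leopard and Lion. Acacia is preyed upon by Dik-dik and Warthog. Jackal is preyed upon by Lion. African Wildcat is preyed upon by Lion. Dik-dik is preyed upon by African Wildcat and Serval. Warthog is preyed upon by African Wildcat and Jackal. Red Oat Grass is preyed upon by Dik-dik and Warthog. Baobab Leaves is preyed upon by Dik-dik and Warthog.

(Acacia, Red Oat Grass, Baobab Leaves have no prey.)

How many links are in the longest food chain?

3 links

One longest chain: Acacia → Dik-dik → Serval → Leopard.
It has 4 species and 3 links.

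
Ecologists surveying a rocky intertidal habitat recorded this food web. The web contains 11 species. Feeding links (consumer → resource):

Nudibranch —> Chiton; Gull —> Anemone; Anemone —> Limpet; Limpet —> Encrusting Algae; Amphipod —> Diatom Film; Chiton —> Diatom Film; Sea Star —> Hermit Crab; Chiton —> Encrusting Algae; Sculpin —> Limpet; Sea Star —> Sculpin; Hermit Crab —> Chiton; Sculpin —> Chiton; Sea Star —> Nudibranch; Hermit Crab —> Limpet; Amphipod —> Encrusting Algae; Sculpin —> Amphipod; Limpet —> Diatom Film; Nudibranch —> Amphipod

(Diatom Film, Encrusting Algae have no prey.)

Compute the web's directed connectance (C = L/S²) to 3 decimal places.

The web has S = 11 species and L = 18 feeding links.
C = L / S² = 18 / 121 = 0.1488 ≈ 0.149.

C = 0.149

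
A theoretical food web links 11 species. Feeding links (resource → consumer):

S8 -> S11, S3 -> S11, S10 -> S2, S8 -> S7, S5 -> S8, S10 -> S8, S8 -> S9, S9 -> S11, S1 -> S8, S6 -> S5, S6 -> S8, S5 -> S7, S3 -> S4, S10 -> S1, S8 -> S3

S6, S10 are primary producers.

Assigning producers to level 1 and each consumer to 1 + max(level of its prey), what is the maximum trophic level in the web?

Producers (level 1): S6, S10.
S10 → S1 → S8 → S3 → S4 gives S4 level 5.
No species has a prey at level 5, so no species reaches level 6.

5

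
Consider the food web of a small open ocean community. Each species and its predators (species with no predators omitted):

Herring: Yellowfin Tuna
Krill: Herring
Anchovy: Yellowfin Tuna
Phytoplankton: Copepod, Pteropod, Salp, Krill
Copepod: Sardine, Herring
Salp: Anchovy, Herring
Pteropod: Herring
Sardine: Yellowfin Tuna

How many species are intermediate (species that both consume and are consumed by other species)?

7

Intermediate species (has both prey and predators): Copepod, Pteropod, Salp, Krill, Anchovy, Sardine, Herring.
Count: 7.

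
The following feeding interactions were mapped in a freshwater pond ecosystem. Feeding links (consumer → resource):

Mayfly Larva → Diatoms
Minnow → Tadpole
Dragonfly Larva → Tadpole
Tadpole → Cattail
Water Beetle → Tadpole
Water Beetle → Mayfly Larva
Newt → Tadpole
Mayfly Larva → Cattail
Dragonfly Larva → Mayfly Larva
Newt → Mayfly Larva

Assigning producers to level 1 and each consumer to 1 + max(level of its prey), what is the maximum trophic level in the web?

Producers (level 1): Cattail, Diatoms.
Cattail → Tadpole → Water Beetle gives Water Beetle level 3.
No species has a prey at level 3, so no species reaches level 4.

3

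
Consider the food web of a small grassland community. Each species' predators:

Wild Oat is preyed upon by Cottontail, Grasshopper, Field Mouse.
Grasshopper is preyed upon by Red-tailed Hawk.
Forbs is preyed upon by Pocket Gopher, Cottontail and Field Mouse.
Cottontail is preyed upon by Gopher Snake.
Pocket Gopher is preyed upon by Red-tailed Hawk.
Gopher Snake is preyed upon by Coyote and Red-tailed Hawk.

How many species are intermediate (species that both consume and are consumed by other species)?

Intermediate species (has both prey and predators): Cottontail, Grasshopper, Pocket Gopher, Gopher Snake.
Count: 4.

4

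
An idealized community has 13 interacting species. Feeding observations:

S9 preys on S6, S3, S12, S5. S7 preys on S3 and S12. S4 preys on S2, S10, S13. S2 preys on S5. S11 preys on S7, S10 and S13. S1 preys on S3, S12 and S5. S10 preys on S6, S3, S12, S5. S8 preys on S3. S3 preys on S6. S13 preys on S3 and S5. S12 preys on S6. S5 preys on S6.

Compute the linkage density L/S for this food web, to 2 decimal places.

L/S = 2.00

There are L = 26 links among S = 13 species.
L/S = 26/13 = 2.0000 ≈ 2.00.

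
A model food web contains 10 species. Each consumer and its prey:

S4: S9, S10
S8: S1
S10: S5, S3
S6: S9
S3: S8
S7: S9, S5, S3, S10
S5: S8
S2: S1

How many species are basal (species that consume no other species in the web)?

Basal species (no prey listed): S1, S9.
Count: 2.

2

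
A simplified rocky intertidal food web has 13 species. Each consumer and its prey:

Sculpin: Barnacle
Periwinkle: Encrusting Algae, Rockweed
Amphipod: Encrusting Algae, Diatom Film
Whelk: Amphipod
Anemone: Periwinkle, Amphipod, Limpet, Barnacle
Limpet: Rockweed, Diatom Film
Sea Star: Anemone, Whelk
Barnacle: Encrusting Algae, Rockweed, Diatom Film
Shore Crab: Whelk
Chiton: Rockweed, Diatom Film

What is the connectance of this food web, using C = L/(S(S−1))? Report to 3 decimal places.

C = 0.128

The web has S = 13 species and L = 20 feeding links.
C = L / (S(S−1)) = 20 / 156 = 0.1282 ≈ 0.128.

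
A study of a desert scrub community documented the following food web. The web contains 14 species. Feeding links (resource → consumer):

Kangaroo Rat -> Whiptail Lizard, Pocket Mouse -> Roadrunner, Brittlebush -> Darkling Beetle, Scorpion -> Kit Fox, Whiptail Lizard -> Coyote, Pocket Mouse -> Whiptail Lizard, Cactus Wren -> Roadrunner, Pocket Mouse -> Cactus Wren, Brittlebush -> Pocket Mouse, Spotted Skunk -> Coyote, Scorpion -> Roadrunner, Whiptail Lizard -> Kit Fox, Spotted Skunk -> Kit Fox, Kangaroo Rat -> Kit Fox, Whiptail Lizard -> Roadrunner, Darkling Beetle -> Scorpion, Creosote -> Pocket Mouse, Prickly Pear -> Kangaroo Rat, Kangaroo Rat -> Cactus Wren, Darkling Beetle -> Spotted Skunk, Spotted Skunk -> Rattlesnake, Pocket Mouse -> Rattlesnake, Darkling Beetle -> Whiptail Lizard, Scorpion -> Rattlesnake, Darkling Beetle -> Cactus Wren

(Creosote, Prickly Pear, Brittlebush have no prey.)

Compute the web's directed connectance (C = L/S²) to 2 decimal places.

The web has S = 14 species and L = 25 feeding links.
C = L / S² = 25 / 196 = 0.1276 ≈ 0.13.

C = 0.13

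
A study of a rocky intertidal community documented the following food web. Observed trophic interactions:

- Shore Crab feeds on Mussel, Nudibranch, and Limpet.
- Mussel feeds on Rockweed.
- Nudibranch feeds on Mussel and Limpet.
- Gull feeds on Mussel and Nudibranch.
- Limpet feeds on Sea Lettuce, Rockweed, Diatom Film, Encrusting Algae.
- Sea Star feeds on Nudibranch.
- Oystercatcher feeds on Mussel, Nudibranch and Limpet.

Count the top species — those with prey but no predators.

4

Top species (has prey, but nothing eats it): Sea Star, Oystercatcher, Shore Crab, Gull.
Count: 4.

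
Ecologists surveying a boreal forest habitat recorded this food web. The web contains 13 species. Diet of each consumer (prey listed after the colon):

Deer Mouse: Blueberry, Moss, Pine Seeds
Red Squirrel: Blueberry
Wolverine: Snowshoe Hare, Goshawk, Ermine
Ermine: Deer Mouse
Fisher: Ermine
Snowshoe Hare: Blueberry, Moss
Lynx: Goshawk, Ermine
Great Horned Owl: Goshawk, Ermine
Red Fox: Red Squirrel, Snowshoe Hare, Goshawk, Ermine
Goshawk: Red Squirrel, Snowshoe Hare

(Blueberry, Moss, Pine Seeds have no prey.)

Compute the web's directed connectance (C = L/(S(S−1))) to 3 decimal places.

C = 0.135

The web has S = 13 species and L = 21 feeding links.
C = L / (S(S−1)) = 21 / 156 = 0.1346 ≈ 0.135.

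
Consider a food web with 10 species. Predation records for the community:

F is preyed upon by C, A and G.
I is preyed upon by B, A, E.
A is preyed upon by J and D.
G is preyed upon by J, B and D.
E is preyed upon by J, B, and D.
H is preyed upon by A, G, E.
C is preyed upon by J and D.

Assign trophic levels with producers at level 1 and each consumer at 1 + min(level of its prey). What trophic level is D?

Trophic level 3

F is a producer → level 1.
G eats F → level 2.
D eats G → level 3.
No prey of D is below level 2, so 3 is the minimum.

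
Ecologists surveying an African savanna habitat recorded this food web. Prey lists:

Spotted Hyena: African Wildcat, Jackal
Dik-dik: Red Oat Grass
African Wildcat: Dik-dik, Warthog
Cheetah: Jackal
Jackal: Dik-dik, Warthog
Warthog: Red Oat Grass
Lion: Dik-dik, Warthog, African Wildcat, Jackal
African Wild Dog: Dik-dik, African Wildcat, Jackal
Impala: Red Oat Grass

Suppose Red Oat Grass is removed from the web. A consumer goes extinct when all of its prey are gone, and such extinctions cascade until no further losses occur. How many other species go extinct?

9

Remove Red Oat Grass.
Round 1: Dik-dik (all prey gone), Impala (all prey gone), Warthog (all prey gone) → extinct.
Round 2: African Wildcat (all prey gone), Jackal (all prey gone) → extinct.
Round 3: Cheetah (all prey gone), African Wild Dog (all prey gone), Lion (all prey gone), Spotted Hyena (all prey gone) → extinct.
No further losses. Total secondary extinctions: 9.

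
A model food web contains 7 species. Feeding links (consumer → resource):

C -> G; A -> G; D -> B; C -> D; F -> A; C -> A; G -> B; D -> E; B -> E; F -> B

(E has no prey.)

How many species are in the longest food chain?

One longest chain: E → B → G → A → F.
It has 5 species and 4 links.

5 species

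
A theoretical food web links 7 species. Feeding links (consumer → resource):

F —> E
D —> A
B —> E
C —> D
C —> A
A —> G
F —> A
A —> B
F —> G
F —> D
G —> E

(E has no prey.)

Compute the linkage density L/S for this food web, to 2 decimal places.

L/S = 1.57

There are L = 11 links among S = 7 species.
L/S = 11/7 = 1.5714 ≈ 1.57.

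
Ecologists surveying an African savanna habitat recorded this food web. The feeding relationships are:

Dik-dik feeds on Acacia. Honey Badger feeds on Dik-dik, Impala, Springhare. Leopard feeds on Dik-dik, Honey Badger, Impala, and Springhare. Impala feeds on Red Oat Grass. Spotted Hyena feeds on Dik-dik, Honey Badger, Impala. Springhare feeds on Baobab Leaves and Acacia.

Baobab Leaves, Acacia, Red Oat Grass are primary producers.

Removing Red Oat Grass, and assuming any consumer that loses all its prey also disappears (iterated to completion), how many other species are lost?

Remove Red Oat Grass.
Round 1: Impala (all prey gone) → extinct.
No further losses. Total secondary extinctions: 1.

1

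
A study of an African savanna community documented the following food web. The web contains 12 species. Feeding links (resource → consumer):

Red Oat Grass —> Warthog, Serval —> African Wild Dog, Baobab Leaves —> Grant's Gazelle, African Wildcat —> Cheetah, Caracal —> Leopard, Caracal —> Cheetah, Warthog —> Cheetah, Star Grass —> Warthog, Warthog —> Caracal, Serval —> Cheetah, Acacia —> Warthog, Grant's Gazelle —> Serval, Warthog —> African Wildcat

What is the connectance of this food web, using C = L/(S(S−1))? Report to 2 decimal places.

The web has S = 12 species and L = 13 feeding links.
C = L / (S(S−1)) = 13 / 132 = 0.0985 ≈ 0.10.

C = 0.10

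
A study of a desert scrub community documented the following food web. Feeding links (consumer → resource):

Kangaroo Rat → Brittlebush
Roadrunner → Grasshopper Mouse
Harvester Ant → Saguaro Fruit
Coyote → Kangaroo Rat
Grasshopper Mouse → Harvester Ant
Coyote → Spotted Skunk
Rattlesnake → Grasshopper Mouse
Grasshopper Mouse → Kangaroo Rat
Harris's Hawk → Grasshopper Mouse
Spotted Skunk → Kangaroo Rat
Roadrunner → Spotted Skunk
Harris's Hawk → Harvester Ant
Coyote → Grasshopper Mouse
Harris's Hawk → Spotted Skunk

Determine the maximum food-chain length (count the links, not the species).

3 links

One longest chain: Saguaro Fruit → Harvester Ant → Grasshopper Mouse → Roadrunner.
It has 4 species and 3 links.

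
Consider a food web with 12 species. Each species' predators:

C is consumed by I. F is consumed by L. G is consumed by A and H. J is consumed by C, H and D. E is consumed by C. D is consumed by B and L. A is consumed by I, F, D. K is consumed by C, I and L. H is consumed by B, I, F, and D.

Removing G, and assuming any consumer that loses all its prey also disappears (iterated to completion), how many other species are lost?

Remove G.
Round 1: A (all prey gone) → extinct.
No further losses. Total secondary extinctions: 1.

1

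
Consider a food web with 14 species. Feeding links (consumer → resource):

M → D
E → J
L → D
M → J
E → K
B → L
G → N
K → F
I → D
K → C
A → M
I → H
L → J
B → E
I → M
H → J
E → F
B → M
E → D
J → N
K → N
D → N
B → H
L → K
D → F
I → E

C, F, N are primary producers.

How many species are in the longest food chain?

4 species

One longest chain: F → D → M → A.
It has 4 species and 3 links.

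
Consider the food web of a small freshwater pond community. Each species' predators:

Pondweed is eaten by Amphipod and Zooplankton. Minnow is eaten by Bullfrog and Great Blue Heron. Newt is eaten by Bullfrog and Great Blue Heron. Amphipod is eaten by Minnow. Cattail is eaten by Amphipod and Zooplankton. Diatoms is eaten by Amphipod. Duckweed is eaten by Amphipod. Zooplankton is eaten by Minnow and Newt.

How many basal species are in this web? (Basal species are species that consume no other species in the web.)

Basal species (no prey listed): Pondweed, Duckweed, Cattail, Diatoms.
Count: 4.

4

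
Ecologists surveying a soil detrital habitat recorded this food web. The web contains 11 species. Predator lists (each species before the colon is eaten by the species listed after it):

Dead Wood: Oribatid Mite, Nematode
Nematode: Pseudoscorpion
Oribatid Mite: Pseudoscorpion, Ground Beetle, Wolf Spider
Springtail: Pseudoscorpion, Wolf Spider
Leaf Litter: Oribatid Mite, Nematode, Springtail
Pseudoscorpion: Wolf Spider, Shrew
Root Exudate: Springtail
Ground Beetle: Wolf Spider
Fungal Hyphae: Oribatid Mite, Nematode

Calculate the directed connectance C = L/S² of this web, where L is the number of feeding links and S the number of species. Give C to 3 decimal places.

C = 0.140

The web has S = 11 species and L = 17 feeding links.
C = L / S² = 17 / 121 = 0.1405 ≈ 0.140.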